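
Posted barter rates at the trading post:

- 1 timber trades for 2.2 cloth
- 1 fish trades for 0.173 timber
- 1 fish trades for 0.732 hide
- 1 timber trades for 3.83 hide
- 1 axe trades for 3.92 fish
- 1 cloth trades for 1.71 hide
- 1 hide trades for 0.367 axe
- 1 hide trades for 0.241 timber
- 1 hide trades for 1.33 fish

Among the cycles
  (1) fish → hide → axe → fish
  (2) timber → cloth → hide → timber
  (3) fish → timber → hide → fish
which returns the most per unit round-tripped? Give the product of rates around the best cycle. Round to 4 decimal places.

1.0531

(1) 0.732 × 0.367 × 3.92 = 1.05308
(2) 2.2 × 1.71 × 0.241 = 0.90664
(3) 0.173 × 3.83 × 1.33 = 0.88124
Highest is cycle (1) at 1.0531 (>1, arbitrage).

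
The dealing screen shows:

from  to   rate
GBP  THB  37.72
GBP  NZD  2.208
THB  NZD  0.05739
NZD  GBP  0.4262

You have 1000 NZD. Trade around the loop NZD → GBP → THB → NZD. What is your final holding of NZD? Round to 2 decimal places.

1000 NZD × 0.4262 = 426.2 GBP
426.2 GBP × 37.72 = 16076.264 THB
16076.264 THB × 0.05739 = 922.61679096 NZD

922.62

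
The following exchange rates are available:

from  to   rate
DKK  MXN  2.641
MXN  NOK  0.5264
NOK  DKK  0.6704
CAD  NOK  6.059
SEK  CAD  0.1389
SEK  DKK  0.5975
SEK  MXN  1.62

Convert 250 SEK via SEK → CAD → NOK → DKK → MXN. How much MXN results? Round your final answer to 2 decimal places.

250 SEK × 0.1389 = 34.725 CAD
34.725 CAD × 6.059 = 210.398775 NOK
210.398775 NOK × 0.6704 = 141.05133876 DKK
141.05133876 DKK × 2.641 = 372.51658566516 MXN

372.52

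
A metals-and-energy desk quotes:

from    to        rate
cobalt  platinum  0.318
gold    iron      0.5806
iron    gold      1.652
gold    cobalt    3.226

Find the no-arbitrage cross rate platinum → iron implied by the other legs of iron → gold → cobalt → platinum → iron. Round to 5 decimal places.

Known legs of the cycle: 1.652 × 3.226 × 0.318 = 1.694733936
For no arbitrage the full-cycle product must be 1, so the missing rate is 1 / 1.694733936 ≈ 0.5900631.

0.59006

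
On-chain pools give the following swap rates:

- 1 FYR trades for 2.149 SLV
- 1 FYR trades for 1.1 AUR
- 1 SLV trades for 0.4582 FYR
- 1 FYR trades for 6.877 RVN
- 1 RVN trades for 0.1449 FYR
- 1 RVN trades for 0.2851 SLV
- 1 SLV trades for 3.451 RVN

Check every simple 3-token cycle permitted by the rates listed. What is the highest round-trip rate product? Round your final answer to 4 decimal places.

SLV→RVN→FYR→SLV: 3.451 × 0.1449 × 2.149 = 1.07461
SLV→FYR→RVN→SLV: 0.4582 × 6.877 × 0.2851 = 0.89836
Maximum is SLV→RVN→FYR→SLV at 1.0746; arbitrage exists.

1.0746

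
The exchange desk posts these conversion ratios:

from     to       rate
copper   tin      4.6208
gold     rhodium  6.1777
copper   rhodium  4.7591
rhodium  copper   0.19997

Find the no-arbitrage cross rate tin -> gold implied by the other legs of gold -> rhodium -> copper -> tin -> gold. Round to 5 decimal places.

Known legs of the cycle: 6.1777 × 0.19997 × 4.6208 = 5.7083268545152
For no arbitrage the full-cycle product must be 1, so the missing rate is 1 / 5.7083268545152 ≈ 0.1751827.

0.17518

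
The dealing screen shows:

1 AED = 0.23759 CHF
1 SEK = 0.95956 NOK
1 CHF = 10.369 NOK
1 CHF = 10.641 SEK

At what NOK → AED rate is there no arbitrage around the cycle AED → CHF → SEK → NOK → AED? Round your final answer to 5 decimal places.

Known legs of the cycle: 0.23759 × 10.641 × 0.95956 = 2.4259549765164
For no arbitrage the full-cycle product must be 1, so the missing rate is 1 / 2.4259549765164 ≈ 0.4122088.

0.41221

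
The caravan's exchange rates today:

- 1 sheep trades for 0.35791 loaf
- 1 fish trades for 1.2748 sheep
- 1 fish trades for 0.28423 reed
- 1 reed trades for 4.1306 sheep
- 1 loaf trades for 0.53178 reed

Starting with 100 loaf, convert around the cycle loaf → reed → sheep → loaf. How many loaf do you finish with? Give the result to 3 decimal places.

100 loaf × 0.53178 = 53.178 reed
53.178 reed × 4.1306 = 219.6570468 sheep
219.6570468 sheep × 0.35791 = 78.617453620188 loaf

78.617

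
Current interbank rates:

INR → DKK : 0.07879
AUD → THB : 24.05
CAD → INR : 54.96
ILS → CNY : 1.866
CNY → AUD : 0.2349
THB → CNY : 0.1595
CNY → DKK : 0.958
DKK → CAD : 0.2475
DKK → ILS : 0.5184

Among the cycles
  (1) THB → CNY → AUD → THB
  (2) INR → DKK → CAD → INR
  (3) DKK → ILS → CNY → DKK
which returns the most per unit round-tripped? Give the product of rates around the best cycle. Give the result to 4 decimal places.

1.0717

(1) 0.1595 × 0.2349 × 24.05 = 0.90107
(2) 0.07879 × 0.2475 × 54.96 = 1.07175
(3) 0.5184 × 1.866 × 0.958 = 0.92671
Highest is cycle (2) at 1.0717 (>1, arbitrage).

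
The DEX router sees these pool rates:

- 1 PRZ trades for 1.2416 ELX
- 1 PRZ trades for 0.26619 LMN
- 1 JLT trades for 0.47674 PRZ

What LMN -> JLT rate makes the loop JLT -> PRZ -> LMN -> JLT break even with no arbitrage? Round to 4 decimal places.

7.8800

Known legs of the cycle: 0.47674 × 0.26619 = 0.1269034206
For no arbitrage the full-cycle product must be 1, so the missing rate is 1 / 0.1269034206 ≈ 7.880008.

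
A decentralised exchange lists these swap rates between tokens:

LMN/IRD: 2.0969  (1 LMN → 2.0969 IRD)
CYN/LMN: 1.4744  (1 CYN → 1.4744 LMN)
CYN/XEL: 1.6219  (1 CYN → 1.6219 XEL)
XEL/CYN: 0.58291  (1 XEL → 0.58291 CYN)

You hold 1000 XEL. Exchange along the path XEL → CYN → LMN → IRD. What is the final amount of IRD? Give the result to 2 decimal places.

1000 XEL × 0.58291 = 582.91 CYN
582.91 CYN × 1.4744 = 859.442504 LMN
859.442504 LMN × 2.0969 = 1802.1649866376 IRD

1802.16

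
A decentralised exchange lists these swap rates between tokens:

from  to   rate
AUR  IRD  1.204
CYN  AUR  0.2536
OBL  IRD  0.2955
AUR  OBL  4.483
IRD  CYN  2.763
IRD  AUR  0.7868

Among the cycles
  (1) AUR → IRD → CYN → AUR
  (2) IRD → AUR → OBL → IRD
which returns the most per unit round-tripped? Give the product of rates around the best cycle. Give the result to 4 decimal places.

1.0423

(1) 1.204 × 2.763 × 0.2536 = 0.84364
(2) 0.7868 × 4.483 × 0.2955 = 1.04229
Highest is cycle (2) at 1.0423 (>1, arbitrage).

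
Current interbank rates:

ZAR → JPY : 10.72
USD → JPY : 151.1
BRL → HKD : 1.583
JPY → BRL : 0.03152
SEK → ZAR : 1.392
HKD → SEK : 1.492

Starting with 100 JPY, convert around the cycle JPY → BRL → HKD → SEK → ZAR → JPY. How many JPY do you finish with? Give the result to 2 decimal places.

100 JPY × 0.03152 = 3.152 BRL
3.152 BRL × 1.583 = 4.989616 HKD
4.989616 HKD × 1.492 = 7.444507072 SEK
7.444507072 SEK × 1.392 = 10.362753844224 ZAR
10.362753844224 ZAR × 10.72 = 111.08872121008128 JPY

111.09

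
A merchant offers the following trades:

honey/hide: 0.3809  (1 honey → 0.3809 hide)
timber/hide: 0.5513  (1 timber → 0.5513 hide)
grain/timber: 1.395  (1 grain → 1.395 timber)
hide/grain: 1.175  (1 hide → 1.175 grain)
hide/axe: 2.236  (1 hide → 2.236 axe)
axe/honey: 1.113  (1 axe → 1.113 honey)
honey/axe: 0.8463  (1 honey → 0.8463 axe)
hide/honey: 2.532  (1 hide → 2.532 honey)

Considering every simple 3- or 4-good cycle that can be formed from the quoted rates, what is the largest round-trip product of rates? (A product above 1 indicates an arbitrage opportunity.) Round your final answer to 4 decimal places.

0.9479

honey→hide→axe→honey: 0.3809 × 2.236 × 1.113 = 0.94793
timber→hide→grain→timber: 0.5513 × 1.175 × 1.395 = 0.90365
Maximum is honey→hide→axe→honey at 0.9479; no arbitrage — every cycle loses value.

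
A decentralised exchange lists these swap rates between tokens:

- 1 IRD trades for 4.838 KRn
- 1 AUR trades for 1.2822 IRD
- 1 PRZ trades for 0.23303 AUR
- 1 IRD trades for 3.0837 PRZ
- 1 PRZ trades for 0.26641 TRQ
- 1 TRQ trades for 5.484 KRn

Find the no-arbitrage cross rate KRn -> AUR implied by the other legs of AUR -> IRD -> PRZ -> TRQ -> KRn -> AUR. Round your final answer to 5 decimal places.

0.17311

Known legs of the cycle: 1.2822 × 3.0837 × 0.26641 × 5.484 = 5.7766474329037416
For no arbitrage the full-cycle product must be 1, so the missing rate is 1 / 5.7766474329037416 ≈ 0.1731108.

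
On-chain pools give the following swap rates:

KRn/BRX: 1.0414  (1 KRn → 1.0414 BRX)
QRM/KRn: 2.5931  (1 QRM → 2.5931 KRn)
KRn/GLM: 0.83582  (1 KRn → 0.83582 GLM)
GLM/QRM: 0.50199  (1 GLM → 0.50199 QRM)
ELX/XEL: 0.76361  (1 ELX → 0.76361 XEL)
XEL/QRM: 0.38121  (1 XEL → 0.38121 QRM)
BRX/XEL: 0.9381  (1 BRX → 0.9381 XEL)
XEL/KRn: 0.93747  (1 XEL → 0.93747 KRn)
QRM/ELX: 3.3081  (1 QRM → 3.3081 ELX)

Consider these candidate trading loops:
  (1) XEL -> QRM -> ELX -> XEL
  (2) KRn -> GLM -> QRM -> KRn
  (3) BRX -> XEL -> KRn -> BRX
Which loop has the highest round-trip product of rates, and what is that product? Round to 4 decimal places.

1.0880

(1) 0.38121 × 3.3081 × 0.76361 = 0.96297
(2) 0.83582 × 0.50199 × 2.5931 = 1.08800
(3) 0.9381 × 0.93747 × 1.0414 = 0.91585
Highest is cycle (2) at 1.0880 (>1, arbitrage).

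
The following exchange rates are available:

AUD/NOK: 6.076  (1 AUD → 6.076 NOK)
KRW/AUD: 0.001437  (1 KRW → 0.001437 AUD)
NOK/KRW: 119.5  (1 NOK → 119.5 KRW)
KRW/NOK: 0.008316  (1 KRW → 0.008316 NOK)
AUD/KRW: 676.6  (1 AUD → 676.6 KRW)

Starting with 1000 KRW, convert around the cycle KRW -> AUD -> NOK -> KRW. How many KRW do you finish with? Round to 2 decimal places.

1000 KRW × 0.001437 = 1.437 AUD
1.437 AUD × 6.076 = 8.731212 NOK
8.731212 NOK × 119.5 = 1043.379834 KRW

1043.38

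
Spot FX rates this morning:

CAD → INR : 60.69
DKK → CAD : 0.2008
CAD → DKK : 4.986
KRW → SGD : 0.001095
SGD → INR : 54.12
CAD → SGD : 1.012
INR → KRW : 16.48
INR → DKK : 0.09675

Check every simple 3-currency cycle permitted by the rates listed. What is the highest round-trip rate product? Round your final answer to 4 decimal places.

CAD→INR→DKK→CAD: 60.69 × 0.09675 × 0.2008 = 1.17905
SGD→INR→KRW→SGD: 54.12 × 16.48 × 0.001095 = 0.97663
Maximum is CAD→INR→DKK→CAD at 1.1790; arbitrage exists.

1.1790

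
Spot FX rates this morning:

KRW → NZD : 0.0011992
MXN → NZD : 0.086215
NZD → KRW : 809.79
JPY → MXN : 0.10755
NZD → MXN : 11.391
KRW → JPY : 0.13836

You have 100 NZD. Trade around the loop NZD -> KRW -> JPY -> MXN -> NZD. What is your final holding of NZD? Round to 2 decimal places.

103.89

100 NZD × 809.79 = 80979 KRW
80979 KRW × 0.13836 = 11204.25444 JPY
11204.25444 JPY × 0.10755 = 1205.017565022 MXN
1205.017565022 MXN × 0.086215 = 103.89058936837173 NZD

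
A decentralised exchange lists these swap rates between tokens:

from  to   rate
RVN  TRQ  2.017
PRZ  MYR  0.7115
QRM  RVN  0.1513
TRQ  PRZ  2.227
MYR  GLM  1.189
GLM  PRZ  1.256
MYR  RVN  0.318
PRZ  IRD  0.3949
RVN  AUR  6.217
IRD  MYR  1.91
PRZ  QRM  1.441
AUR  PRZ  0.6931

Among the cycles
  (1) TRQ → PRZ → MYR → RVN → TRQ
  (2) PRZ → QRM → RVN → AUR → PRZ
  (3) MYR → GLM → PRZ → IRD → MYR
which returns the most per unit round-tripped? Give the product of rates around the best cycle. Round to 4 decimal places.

1.1264

(1) 2.227 × 0.7115 × 0.318 × 2.017 = 1.01631
(2) 1.441 × 0.1513 × 6.217 × 0.6931 = 0.93946
(3) 1.189 × 1.256 × 0.3949 × 1.91 = 1.12640
Highest is cycle (3) at 1.1264 (>1, arbitrage).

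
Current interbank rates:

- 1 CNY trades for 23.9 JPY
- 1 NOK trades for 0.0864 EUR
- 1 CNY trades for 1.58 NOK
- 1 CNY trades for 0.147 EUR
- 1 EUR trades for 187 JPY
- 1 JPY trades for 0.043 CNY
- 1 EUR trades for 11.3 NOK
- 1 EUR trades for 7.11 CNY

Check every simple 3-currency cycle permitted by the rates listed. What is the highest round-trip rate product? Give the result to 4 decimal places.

EUR→JPY→CNY→EUR: 187 × 0.043 × 0.147 = 1.18203
EUR→CNY→NOK→EUR: 7.11 × 1.58 × 0.0864 = 0.97060
Maximum is EUR→JPY→CNY→EUR at 1.1820; arbitrage exists.

1.1820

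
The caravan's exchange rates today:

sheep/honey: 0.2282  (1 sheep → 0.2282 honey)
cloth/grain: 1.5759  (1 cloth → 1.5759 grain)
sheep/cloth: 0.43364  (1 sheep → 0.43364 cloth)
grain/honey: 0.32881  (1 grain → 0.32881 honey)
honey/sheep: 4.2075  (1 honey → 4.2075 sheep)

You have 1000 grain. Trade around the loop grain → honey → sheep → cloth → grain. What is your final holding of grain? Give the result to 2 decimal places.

1000 grain × 0.32881 = 328.81 honey
328.81 honey × 4.2075 = 1383.468075 sheep
1383.468075 sheep × 0.43364 = 599.927096043 cloth
599.927096043 cloth × 1.5759 = 945.4251106541637 grain

945.43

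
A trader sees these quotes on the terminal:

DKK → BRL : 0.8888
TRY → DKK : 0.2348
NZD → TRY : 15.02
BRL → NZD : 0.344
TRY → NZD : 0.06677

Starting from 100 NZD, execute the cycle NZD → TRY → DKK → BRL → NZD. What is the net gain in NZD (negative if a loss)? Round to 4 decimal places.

7.8277

100 NZD × 15.02 = 1502 TRY
1502 TRY × 0.2348 = 352.6696 DKK
352.6696 DKK × 0.8888 = 313.45274048 BRL
313.45274048 BRL × 0.344 = 107.82774272512 NZD
Net change: 107.82774272512 − 100 = 7.82774272512 NZD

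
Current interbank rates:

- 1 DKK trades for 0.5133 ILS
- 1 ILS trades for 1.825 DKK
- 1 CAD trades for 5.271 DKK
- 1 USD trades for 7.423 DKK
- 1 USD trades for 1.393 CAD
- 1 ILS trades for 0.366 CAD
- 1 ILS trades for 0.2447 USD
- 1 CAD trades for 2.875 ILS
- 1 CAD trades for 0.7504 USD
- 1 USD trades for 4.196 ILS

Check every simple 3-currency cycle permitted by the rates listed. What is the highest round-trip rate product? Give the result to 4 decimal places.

ILS→CAD→USD→ILS: 0.366 × 0.7504 × 4.196 = 1.15242
ILS→CAD→DKK→ILS: 0.366 × 5.271 × 0.5133 = 0.99025
ILS→USD→CAD→ILS: 0.2447 × 1.393 × 2.875 = 0.97999
ILS→USD→DKK→ILS: 0.2447 × 7.423 × 0.5133 = 0.93236
Maximum is ILS→CAD→USD→ILS at 1.1524; arbitrage exists.

1.1524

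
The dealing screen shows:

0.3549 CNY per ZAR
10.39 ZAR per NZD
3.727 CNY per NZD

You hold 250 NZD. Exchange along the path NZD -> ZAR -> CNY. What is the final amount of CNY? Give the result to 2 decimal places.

250 NZD × 10.39 = 2597.5 ZAR
2597.5 ZAR × 0.3549 = 921.85275 CNY

921.85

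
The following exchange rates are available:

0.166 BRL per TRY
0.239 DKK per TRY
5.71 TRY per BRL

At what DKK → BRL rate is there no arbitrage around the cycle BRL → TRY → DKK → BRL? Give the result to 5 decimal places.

Known legs of the cycle: 5.71 × 0.239 = 1.36469
For no arbitrage the full-cycle product must be 1, so the missing rate is 1 / 1.36469 ≈ 0.7327671.

0.73277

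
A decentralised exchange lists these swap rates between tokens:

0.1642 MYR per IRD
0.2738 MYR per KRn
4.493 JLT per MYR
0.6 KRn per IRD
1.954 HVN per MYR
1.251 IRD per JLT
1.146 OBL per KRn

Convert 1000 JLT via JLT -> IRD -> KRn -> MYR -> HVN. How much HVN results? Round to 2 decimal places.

1000 JLT × 1.251 = 1251 IRD
1251 IRD × 0.6 = 750.6 KRn
750.6 KRn × 0.2738 = 205.51428 MYR
205.51428 MYR × 1.954 = 401.57490312 HVN

401.57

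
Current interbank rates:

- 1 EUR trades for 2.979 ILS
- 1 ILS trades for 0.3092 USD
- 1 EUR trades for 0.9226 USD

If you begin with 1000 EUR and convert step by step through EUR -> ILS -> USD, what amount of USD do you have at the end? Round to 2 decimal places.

1000 EUR × 2.979 = 2979 ILS
2979 ILS × 0.3092 = 921.1068 USD

921.11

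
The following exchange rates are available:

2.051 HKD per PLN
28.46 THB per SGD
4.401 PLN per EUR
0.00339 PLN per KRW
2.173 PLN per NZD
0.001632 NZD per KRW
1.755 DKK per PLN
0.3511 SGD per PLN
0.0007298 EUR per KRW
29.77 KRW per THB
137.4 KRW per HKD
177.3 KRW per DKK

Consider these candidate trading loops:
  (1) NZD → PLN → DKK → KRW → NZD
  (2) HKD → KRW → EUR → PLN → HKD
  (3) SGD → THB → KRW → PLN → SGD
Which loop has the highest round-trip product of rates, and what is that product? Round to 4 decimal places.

(1) 2.173 × 1.755 × 177.3 × 0.001632 = 1.10348
(2) 137.4 × 0.0007298 × 4.401 × 2.051 = 0.90512
(3) 28.46 × 29.77 × 0.00339 × 0.3511 = 1.00843
Highest is cycle (1) at 1.1035 (>1, arbitrage).

1.1035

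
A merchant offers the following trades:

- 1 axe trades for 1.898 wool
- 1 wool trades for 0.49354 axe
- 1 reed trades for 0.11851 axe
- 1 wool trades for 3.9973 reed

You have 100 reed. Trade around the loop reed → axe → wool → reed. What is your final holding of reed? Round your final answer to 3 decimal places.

89.912

100 reed × 0.11851 = 11.851 axe
11.851 axe × 1.898 = 22.493198 wool
22.493198 wool × 3.9973 = 89.9120603654 reed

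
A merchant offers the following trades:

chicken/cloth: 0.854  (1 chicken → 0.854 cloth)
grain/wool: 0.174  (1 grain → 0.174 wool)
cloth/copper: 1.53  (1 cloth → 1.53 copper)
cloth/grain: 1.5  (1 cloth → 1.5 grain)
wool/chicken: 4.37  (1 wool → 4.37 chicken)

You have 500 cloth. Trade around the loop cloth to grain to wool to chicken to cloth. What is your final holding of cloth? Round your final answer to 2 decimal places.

487.02

500 cloth × 1.5 = 750 grain
750 grain × 0.174 = 130.5 wool
130.5 wool × 4.37 = 570.285 chicken
570.285 chicken × 0.854 = 487.02339 cloth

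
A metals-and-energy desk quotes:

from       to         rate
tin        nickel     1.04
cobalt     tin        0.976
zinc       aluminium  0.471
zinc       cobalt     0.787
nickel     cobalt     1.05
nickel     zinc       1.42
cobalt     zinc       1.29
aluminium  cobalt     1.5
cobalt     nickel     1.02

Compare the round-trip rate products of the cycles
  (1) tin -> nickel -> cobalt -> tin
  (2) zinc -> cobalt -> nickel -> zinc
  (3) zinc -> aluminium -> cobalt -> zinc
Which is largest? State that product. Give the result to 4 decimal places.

1.1399

(1) 1.04 × 1.05 × 0.976 = 1.06579
(2) 0.787 × 1.02 × 1.42 = 1.13989
(3) 0.471 × 1.5 × 1.29 = 0.91139
Highest is cycle (2) at 1.1399 (>1, arbitrage).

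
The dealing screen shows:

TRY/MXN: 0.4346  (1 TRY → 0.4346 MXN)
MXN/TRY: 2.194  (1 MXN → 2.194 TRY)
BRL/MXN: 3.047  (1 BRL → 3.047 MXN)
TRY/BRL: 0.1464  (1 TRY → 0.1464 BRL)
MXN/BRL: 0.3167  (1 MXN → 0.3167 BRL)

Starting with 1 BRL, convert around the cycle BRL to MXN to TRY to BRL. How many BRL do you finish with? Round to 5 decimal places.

1 BRL × 3.047 = 3.047 MXN
3.047 MXN × 2.194 = 6.685118 TRY
6.685118 TRY × 0.1464 = 0.9787012752 BRL

0.97870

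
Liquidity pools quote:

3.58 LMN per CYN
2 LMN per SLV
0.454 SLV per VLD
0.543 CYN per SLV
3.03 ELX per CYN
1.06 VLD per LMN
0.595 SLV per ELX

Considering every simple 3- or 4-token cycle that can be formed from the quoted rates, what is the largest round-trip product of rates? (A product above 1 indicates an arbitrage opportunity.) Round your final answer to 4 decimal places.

SLV→CYN→ELX→SLV: 0.543 × 3.03 × 0.595 = 0.97895
SLV→LMN→VLD→SLV: 2 × 1.06 × 0.454 = 0.96248
SLV→CYN→LMN→VLD→SLV: 0.543 × 3.58 × 1.06 × 0.454 = 0.93550
Maximum is SLV→CYN→ELX→SLV at 0.9789; no arbitrage — every cycle loses value.

0.9789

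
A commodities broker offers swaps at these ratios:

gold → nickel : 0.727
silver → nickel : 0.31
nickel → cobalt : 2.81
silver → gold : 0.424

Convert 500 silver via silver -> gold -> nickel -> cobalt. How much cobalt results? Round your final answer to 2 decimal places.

500 silver × 0.424 = 212 gold
212 gold × 0.727 = 154.124 nickel
154.124 nickel × 2.81 = 433.08844 cobalt

433.09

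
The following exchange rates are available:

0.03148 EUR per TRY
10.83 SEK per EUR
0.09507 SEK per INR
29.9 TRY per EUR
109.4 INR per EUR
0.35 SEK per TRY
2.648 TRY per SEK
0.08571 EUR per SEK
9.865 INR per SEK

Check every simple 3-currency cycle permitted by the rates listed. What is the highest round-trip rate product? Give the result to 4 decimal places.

0.9028

SEK→TRY→EUR→SEK: 2.648 × 0.03148 × 10.83 = 0.90278
SEK→EUR→TRY→SEK: 0.08571 × 29.9 × 0.35 = 0.89696
SEK→EUR→INR→SEK: 0.08571 × 109.4 × 0.09507 = 0.89144
Maximum is SEK→TRY→EUR→SEK at 0.9028; no arbitrage — every cycle loses value.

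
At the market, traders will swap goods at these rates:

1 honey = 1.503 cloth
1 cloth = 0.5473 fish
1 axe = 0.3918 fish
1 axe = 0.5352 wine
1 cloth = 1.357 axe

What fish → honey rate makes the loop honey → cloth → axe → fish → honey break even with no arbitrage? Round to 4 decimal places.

Known legs of the cycle: 1.503 × 1.357 × 0.3918 = 0.7991039178
For no arbitrage the full-cycle product must be 1, so the missing rate is 1 / 0.7991039178 ≈ 1.251402.

1.2514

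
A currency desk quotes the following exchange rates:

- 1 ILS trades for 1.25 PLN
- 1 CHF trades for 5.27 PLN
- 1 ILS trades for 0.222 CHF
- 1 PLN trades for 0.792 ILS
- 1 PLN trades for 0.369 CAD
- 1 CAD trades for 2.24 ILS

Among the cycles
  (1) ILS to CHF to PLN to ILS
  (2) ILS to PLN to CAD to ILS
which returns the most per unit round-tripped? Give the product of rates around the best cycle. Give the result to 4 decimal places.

1.0332

(1) 0.222 × 5.27 × 0.792 = 0.92659
(2) 1.25 × 0.369 × 2.24 = 1.03320
Highest is cycle (2) at 1.0332 (>1, arbitrage).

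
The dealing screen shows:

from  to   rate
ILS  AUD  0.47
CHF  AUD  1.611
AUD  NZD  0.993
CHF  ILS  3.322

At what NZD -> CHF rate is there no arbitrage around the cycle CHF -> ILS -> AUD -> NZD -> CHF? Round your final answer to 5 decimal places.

0.64499

Known legs of the cycle: 3.322 × 0.47 × 0.993 = 1.55041062
For no arbitrage the full-cycle product must be 1, so the missing rate is 1 / 1.55041062 ≈ 0.6449904.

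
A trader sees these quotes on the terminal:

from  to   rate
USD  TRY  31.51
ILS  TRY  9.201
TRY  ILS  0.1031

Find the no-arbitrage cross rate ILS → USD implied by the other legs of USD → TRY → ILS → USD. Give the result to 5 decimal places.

Known legs of the cycle: 31.51 × 0.1031 = 3.248681
For no arbitrage the full-cycle product must be 1, so the missing rate is 1 / 3.248681 ≈ 0.3078172.

0.30782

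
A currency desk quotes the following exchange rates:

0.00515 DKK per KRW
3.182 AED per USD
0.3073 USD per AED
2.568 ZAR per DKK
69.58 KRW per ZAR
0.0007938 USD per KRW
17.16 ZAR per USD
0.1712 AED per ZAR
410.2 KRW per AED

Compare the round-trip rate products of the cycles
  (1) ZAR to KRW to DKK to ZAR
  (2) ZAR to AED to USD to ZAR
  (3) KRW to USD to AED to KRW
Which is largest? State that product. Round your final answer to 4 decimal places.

(1) 69.58 × 0.00515 × 2.568 = 0.92021
(2) 0.1712 × 0.3073 × 17.16 = 0.90278
(3) 0.0007938 × 3.182 × 410.2 = 1.03611
Highest is cycle (3) at 1.0361 (>1, arbitrage).

1.0361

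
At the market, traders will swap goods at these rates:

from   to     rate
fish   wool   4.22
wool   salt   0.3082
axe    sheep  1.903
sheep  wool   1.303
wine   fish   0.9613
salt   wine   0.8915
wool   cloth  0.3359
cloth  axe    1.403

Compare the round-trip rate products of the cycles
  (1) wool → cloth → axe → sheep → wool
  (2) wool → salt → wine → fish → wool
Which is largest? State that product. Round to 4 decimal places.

(1) 0.3359 × 1.403 × 1.903 × 1.303 = 1.16856
(2) 0.3082 × 0.8915 × 0.9613 × 4.22 = 1.11462
Highest is cycle (1) at 1.1686 (>1, arbitrage).

1.1686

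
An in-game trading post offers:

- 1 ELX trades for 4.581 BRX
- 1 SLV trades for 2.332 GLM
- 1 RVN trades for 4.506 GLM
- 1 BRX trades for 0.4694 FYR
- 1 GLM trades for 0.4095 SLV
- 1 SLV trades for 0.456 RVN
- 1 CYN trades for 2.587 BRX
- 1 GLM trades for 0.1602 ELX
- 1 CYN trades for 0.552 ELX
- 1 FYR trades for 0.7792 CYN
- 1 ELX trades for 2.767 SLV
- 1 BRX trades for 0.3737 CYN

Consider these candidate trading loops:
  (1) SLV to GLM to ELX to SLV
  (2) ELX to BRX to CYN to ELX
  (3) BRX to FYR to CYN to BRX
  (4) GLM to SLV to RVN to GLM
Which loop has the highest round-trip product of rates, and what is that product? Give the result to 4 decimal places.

(1) 2.332 × 0.1602 × 2.767 = 1.03371
(2) 4.581 × 0.3737 × 0.552 = 0.94498
(3) 0.4694 × 0.7792 × 2.587 = 0.94621
(4) 0.4095 × 0.456 × 4.506 = 0.84141
Highest is cycle (1) at 1.0337 (>1, arbitrage).

1.0337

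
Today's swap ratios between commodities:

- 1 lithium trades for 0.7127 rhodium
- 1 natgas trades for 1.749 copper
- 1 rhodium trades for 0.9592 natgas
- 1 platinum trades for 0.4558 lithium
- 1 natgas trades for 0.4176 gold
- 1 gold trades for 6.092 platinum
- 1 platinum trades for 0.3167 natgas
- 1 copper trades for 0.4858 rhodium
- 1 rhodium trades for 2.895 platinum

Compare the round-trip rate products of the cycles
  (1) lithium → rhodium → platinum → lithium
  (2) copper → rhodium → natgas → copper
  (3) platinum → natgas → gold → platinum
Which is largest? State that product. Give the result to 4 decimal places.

(1) 0.7127 × 2.895 × 0.4558 = 0.94044
(2) 0.4858 × 0.9592 × 1.749 = 0.81500
(3) 0.3167 × 0.4176 × 6.092 = 0.80569
Highest is cycle (1) at 0.9404 (≤1, no arbitrage).

0.9404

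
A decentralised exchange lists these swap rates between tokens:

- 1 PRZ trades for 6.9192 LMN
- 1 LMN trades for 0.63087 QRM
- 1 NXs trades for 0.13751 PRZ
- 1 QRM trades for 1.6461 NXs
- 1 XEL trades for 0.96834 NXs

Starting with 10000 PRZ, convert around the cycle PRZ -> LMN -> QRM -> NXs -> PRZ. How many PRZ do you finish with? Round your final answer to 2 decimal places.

10000 PRZ × 6.9192 = 69192 LMN
69192 LMN × 0.63087 = 43651.15704 QRM
43651.15704 QRM × 1.6461 = 71854.169603544 NXs
71854.169603544 NXs × 0.13751 = 9880.66686218333544 PRZ

9880.67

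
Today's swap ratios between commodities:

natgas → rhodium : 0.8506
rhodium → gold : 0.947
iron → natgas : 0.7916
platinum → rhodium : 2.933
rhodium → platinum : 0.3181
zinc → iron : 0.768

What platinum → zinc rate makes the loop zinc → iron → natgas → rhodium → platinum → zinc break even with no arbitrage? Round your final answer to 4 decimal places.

6.0792

Known legs of the cycle: 0.768 × 0.7916 × 0.8506 × 0.3181 = 0.164496269395968
For no arbitrage the full-cycle product must be 1, so the missing rate is 1 / 0.164496269395968 ≈ 6.079165.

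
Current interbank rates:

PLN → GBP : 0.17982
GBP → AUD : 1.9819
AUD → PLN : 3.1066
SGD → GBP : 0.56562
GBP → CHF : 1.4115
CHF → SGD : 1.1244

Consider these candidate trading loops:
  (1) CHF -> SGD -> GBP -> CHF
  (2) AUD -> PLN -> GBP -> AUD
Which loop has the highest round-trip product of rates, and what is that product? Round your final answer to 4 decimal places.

(1) 1.1244 × 0.56562 × 1.4115 = 0.89769
(2) 3.1066 × 0.17982 × 1.9819 = 1.10715
Highest is cycle (2) at 1.1071 (>1, arbitrage).

1.1071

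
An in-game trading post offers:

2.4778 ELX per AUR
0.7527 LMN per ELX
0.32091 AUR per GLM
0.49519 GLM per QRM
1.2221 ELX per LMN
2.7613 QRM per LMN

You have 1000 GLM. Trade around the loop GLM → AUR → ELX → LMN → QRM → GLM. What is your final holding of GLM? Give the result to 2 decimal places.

1000 GLM × 0.32091 = 320.91 AUR
320.91 AUR × 2.4778 = 795.150798 ELX
795.150798 ELX × 0.7527 = 598.5100056546 LMN
598.5100056546 LMN × 2.7613 = 1652.66567861404698 QRM
1652.66567861404698 QRM × 0.49519 = 818.3835173928899240262 GLM

818.38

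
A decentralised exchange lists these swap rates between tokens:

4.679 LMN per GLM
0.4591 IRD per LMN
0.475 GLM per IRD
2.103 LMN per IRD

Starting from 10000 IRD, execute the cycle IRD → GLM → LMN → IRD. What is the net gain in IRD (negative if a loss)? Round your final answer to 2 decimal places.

10000 IRD × 0.475 = 4750 GLM
4750 GLM × 4.679 = 22225.25 LMN
22225.25 LMN × 0.4591 = 10203.612275 IRD
Net change: 10203.612275 − 10000 = 203.612275 IRD

203.61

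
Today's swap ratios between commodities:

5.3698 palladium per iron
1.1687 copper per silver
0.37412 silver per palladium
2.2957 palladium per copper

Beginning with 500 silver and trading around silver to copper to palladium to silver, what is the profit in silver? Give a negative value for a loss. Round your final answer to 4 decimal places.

1.8791

500 silver × 1.1687 = 584.35 copper
584.35 copper × 2.2957 = 1341.492295 palladium
1341.492295 palladium × 0.37412 = 501.8790974054 silver
Net change: 501.8790974054 − 500 = 1.8790974054 silver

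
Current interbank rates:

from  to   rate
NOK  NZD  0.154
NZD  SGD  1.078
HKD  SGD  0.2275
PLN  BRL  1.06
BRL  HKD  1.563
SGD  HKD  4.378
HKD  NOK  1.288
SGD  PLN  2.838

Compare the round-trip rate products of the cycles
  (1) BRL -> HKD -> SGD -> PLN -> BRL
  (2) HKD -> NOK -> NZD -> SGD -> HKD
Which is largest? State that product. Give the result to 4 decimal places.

(1) 1.563 × 0.2275 × 2.838 × 1.06 = 1.06969
(2) 1.288 × 0.154 × 1.078 × 4.378 = 0.93612
Highest is cycle (1) at 1.0697 (>1, arbitrage).

1.0697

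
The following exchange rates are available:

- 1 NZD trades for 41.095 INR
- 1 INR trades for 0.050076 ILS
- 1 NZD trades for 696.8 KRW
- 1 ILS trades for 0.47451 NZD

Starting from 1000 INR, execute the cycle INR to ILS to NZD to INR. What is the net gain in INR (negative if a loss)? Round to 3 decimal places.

-23.519

1000 INR × 0.050076 = 50.076 ILS
50.076 ILS × 0.47451 = 23.76156276 NZD
23.76156276 NZD × 41.095 = 976.4814216222 INR
Net change: 976.4814216222 − 1000 = -23.5185783778 INR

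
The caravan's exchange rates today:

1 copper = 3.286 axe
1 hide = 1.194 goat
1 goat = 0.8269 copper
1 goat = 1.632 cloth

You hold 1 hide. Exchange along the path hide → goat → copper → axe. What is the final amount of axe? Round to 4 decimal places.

1 hide × 1.194 = 1.194 goat
1.194 goat × 0.8269 = 0.9873186 copper
0.9873186 copper × 3.286 = 3.2443289196 axe

3.2443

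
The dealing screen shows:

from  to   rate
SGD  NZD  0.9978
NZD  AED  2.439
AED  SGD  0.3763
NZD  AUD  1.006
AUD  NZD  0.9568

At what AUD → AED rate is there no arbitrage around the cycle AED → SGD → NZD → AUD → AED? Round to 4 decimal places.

Known legs of the cycle: 0.3763 × 0.9978 × 1.006 = 0.37772497284
For no arbitrage the full-cycle product must be 1, so the missing rate is 1 / 0.37772497284 ≈ 2.647429.

2.6474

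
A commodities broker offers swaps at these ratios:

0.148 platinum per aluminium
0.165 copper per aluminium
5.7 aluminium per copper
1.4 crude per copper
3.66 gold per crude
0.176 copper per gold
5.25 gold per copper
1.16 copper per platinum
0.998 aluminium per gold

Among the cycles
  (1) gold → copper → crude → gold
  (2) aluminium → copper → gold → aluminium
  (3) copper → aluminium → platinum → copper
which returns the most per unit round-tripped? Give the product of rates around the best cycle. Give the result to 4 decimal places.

(1) 0.176 × 1.4 × 3.66 = 0.90182
(2) 0.165 × 5.25 × 0.998 = 0.86452
(3) 5.7 × 0.148 × 1.16 = 0.97858
Highest is cycle (3) at 0.9786 (≤1, no arbitrage).

0.9786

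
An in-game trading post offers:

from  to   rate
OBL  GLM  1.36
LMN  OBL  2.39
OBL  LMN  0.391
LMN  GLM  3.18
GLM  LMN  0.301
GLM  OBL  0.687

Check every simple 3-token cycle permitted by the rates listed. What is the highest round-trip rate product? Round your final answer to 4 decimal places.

GLM→LMN→OBL→GLM: 0.301 × 2.39 × 1.36 = 0.97837
GLM→OBL→LMN→GLM: 0.687 × 0.391 × 3.18 = 0.85420
Maximum is GLM→LMN→OBL→GLM at 0.9784; no arbitrage — every cycle loses value.

0.9784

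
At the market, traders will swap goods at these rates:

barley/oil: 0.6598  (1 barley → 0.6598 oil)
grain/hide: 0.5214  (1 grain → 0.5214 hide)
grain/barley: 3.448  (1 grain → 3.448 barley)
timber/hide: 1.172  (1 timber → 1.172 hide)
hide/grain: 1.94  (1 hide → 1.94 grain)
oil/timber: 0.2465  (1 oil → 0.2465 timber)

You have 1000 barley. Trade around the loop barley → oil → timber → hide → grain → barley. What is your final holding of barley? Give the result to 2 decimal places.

1275.05

1000 barley × 0.6598 = 659.8 oil
659.8 oil × 0.2465 = 162.6407 timber
162.6407 timber × 1.172 = 190.6149004 hide
190.6149004 hide × 1.94 = 369.792906776 grain
369.792906776 grain × 3.448 = 1275.045942563648 barley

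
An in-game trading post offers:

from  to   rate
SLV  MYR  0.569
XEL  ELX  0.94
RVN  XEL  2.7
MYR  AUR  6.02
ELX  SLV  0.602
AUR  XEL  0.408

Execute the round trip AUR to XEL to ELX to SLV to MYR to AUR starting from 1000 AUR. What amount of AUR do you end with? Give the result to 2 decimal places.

790.85

1000 AUR × 0.408 = 408 XEL
408 XEL × 0.94 = 383.52 ELX
383.52 ELX × 0.602 = 230.87904 SLV
230.87904 SLV × 0.569 = 131.37017376 MYR
131.37017376 MYR × 6.02 = 790.8484460352 AUR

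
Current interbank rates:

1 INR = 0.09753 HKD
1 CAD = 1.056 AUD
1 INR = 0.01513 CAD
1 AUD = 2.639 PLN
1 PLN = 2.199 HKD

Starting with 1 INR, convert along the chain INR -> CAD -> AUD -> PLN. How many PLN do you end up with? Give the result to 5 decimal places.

1 INR × 0.01513 = 0.01513 CAD
0.01513 CAD × 1.056 = 0.01597728 AUD
0.01597728 AUD × 2.639 = 0.04216404192 PLN

0.04216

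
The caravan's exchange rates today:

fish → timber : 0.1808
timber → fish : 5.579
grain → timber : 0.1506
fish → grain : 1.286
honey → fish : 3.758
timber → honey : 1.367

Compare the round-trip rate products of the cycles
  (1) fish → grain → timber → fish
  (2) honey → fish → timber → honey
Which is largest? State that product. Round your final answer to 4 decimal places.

1.0805

(1) 1.286 × 0.1506 × 5.579 = 1.08049
(2) 3.758 × 0.1808 × 1.367 = 0.92880
Highest is cycle (1) at 1.0805 (>1, arbitrage).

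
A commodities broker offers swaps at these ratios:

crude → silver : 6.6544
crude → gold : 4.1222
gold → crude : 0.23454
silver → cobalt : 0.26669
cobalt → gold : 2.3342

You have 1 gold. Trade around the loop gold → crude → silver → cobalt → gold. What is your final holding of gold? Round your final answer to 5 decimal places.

1 gold × 0.23454 = 0.23454 crude
0.23454 crude × 6.6544 = 1.560722976 silver
1.560722976 silver × 0.26669 = 0.41622921046944 cobalt
0.41622921046944 cobalt × 2.3342 = 0.971562223077766848 gold

0.97156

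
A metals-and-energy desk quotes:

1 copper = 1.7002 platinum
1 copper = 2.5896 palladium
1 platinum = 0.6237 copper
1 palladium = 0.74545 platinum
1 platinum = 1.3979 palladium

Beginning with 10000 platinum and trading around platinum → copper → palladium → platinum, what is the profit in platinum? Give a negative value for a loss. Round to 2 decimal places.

10000 platinum × 0.6237 = 6237 copper
6237 copper × 2.5896 = 16151.3352 palladium
16151.3352 palladium × 0.74545 = 12040.01282484 platinum
Net change: 12040.01282484 − 10000 = 2040.01282484 platinum

2040.01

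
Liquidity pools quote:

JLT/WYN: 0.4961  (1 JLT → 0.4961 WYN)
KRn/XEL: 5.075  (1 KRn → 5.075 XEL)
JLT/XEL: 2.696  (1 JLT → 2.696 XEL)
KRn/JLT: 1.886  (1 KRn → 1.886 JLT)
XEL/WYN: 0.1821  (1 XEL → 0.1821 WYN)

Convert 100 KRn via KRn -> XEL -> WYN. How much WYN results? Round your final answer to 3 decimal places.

100 KRn × 5.075 = 507.5 XEL
507.5 XEL × 0.1821 = 92.41575 WYN

92.416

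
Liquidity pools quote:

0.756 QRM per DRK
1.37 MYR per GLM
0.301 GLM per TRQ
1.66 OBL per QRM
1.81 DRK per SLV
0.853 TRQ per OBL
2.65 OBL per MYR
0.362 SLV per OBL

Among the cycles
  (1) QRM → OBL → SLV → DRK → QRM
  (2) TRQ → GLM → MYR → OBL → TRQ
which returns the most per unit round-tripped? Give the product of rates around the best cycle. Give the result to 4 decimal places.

(1) 1.66 × 0.362 × 1.81 × 0.756 = 0.82227
(2) 0.301 × 1.37 × 2.65 × 0.853 = 0.93214
Highest is cycle (2) at 0.9321 (≤1, no arbitrage).

0.9321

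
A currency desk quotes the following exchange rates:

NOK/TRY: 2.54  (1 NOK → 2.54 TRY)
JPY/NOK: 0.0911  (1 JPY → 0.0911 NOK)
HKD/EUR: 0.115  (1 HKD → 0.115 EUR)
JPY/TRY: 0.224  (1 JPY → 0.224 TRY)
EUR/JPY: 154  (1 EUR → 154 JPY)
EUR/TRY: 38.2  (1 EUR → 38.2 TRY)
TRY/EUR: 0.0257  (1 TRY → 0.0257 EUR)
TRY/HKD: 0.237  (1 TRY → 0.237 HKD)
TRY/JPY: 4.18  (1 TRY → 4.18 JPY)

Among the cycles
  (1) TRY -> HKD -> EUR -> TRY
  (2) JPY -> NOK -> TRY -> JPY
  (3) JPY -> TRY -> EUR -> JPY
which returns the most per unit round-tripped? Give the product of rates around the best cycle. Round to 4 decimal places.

(1) 0.237 × 0.115 × 38.2 = 1.04114
(2) 0.0911 × 2.54 × 4.18 = 0.96723
(3) 0.224 × 0.0257 × 154 = 0.88655
Highest is cycle (1) at 1.0411 (>1, arbitrage).

1.0411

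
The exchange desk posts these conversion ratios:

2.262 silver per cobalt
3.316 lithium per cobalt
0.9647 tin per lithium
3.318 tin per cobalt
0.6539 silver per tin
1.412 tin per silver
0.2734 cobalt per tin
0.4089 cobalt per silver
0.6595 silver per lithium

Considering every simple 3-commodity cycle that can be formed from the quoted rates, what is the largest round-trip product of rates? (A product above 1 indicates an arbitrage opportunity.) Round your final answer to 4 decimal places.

0.8942

lithium→silver→cobalt→lithium: 0.6595 × 0.4089 × 3.316 = 0.89422
silver→cobalt→tin→silver: 0.4089 × 3.318 × 0.6539 = 0.88717
lithium→tin→cobalt→lithium: 0.9647 × 0.2734 × 3.316 = 0.87459
silver→tin→cobalt→silver: 1.412 × 0.2734 × 2.262 = 0.87322
Maximum is lithium→silver→cobalt→lithium at 0.8942; no arbitrage — every cycle loses value.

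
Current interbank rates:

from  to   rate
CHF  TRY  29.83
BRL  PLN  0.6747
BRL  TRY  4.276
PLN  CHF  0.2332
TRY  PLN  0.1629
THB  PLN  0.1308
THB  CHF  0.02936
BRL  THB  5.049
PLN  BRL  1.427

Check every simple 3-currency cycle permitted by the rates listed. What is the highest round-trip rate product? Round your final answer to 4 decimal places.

1.1332

TRY→PLN→CHF→TRY: 0.1629 × 0.2332 × 29.83 = 1.13319
TRY→PLN→BRL→TRY: 0.1629 × 1.427 × 4.276 = 0.99399
PLN→BRL→THB→PLN: 1.427 × 5.049 × 0.1308 = 0.94240
Maximum is TRY→PLN→CHF→TRY at 1.1332; arbitrage exists.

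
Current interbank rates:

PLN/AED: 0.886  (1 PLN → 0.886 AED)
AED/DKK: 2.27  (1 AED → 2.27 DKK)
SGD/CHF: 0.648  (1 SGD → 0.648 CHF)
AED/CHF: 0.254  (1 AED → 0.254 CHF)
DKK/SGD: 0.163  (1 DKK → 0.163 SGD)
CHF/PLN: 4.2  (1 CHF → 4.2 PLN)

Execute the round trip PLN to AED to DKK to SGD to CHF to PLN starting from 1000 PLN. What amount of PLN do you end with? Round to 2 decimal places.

1000 PLN × 0.886 = 886 AED
886 AED × 2.27 = 2011.22 DKK
2011.22 DKK × 0.163 = 327.82886 SGD
327.82886 SGD × 0.648 = 212.43310128 CHF
212.43310128 CHF × 4.2 = 892.219025376 PLN

892.22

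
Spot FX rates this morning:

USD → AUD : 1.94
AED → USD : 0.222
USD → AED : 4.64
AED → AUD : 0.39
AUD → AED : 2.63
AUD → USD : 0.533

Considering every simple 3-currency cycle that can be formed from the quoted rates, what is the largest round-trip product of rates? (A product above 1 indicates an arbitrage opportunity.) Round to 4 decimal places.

1.1327

AED→USD→AUD→AED: 0.222 × 1.94 × 2.63 = 1.13269
AED→AUD→USD→AED: 0.39 × 0.533 × 4.64 = 0.96452
Maximum is AED→USD→AUD→AED at 1.1327; arbitrage exists.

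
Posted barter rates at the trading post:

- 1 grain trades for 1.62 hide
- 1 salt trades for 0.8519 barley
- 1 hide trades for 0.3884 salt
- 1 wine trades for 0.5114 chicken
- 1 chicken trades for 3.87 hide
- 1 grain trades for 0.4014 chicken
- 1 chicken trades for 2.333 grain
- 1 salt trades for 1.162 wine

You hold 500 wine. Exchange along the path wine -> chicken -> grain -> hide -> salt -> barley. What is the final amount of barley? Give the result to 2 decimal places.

500 wine × 0.5114 = 255.7 chicken
255.7 chicken × 2.333 = 596.5481 grain
596.5481 grain × 1.62 = 966.407922 hide
966.407922 hide × 0.3884 = 375.3528369048 salt
375.3528369048 salt × 0.8519 = 319.76308175919912 barley

319.76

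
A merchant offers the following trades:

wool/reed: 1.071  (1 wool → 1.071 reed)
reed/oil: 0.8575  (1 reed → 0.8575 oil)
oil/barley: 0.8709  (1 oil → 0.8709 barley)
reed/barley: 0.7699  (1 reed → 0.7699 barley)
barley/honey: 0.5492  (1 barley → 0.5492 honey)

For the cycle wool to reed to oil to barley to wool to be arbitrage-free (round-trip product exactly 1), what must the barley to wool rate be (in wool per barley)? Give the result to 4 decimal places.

Known legs of the cycle: 1.071 × 0.8575 × 0.8709 = 0.79981931925
For no arbitrage the full-cycle product must be 1, so the missing rate is 1 / 0.79981931925 ≈ 1.250282.

1.2503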